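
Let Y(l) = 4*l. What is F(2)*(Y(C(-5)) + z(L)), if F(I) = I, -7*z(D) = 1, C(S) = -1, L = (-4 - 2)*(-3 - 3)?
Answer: -58/7 ≈ -8.2857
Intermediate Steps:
L = 36 (L = -6*(-6) = 36)
z(D) = -⅐ (z(D) = -⅐*1 = -⅐)
F(2)*(Y(C(-5)) + z(L)) = 2*(4*(-1) - ⅐) = 2*(-4 - ⅐) = 2*(-29/7) = -58/7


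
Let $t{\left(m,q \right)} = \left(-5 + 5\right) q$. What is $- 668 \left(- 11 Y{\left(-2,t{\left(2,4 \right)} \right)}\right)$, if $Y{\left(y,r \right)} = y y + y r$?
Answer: $29392$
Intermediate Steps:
$t{\left(m,q \right)} = 0$ ($t{\left(m,q \right)} = 0 q = 0$)
$Y{\left(y,r \right)} = y^{2} + r y$
$- 668 \left(- 11 Y{\left(-2,t{\left(2,4 \right)} \right)}\right) = - 668 \left(- 11 \left(- 2 \left(0 - 2\right)\right)\right) = - 668 \left(- 11 \left(\left(-2\right) \left(-2\right)\right)\right) = - 668 \left(\left(-11\right) 4\right) = \left(-668\right) \left(-44\right) = 29392$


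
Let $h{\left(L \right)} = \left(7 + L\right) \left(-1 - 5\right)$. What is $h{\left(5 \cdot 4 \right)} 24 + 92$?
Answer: $-3796$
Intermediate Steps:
$h{\left(L \right)} = -42 - 6 L$ ($h{\left(L \right)} = \left(7 + L\right) \left(-6\right) = -42 - 6 L$)
$h{\left(5 \cdot 4 \right)} 24 + 92 = \left(-42 - 6 \cdot 5 \cdot 4\right) 24 + 92 = \left(-42 - 120\right) 24 + 92 = \left(-162\right) 24 + 92 = -3888 + 92 = -3796$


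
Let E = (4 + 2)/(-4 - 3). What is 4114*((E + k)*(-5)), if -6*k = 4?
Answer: 658240/21 ≈ 31345.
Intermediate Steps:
k = -⅔ (k = -⅙*4 = -⅔ ≈ -0.66667)
E = -6/7 (E = 6/(-7) = 6*(-⅐) = -6/7 ≈ -0.85714)
4114*((E + k)*(-5)) = 4114*((-6/7 - ⅔)*(-5)) = 4114*(-32/21*(-5)) = 4114*(160/21) = 658240/21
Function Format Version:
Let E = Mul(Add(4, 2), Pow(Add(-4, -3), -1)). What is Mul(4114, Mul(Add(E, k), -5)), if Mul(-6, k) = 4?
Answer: Rational(658240, 21) ≈ 31345.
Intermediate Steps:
k = Rational(-2, 3) (k = Mul(Rational(-1, 6), 4) = Rational(-2, 3) ≈ -0.66667)
E = Rational(-6, 7) (E = Mul(6, Pow(-7, -1)) = Mul(6, Rational(-1, 7)) = Rational(-6, 7) ≈ -0.85714)
Mul(4114, Mul(Add(E, k), -5)) = Mul(4114, Mul(Add(Rational(-6, 7), Rational(-2, 3)), -5)) = Mul(4114, Mul(Rational(-32, 21), -5)) = Mul(4114, Rational(160, 21)) = Rational(658240, 21)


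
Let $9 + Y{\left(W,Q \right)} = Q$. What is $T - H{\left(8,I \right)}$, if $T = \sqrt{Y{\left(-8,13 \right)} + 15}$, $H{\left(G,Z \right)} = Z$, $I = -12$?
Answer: $12 + \sqrt{19} \approx 16.359$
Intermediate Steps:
$Y{\left(W,Q \right)} = -9 + Q$
$T = \sqrt{19}$ ($T = \sqrt{\left(-9 + 13\right) + 15} = \sqrt{4 + 15} = \sqrt{19} \approx 4.3589$)
$T - H{\left(8,I \right)} = \sqrt{19} - -12 = \sqrt{19} + 12 = 12 + \sqrt{19}$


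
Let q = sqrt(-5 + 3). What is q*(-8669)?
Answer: -8669*I*sqrt(2) ≈ -12260.0*I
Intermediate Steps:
q = I*sqrt(2) (q = sqrt(-2) = I*sqrt(2) ≈ 1.4142*I)
q*(-8669) = (I*sqrt(2))*(-8669) = -8669*I*sqrt(2)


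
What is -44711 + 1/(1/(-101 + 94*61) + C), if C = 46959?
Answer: -11826955860495/264520048 ≈ -44711.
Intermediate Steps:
-44711 + 1/(1/(-101 + 94*61) + C) = -44711 + 1/(1/(-101 + 94*61) + 46959) = -44711 + 1/(1/(-101 + 5734) + 46959) = -44711 + 1/(1/5633 + 46959) = -44711 + 1/(264520048/5633) = -44711 + 5633/264520048 = -11826955860495/264520048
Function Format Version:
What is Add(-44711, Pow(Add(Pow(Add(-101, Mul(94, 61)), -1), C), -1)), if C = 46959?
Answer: Rational(-11826955860495, 264520048) ≈ -44711.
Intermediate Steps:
Add(-44711, Pow(Add(Pow(Add(-101, Mul(94, 61)), -1), C), -1)) = Add(-44711, Pow(Add(Pow(Add(-101, Mul(94, 61)), -1), 46959), -1)) = Add(-44711, Pow(Add(Pow(Add(-101, 5734), -1), 46959), -1)) = Add(-44711, Pow(Add(Pow(5633, -1), 46959), -1)) = Add(-44711, Pow(Add(Rational(1, 5633), 46959), -1)) = Add(-44711, Pow(Rational(264520048, 5633), -1)) = Add(-44711, Rational(5633, 264520048)) = Rational(-11826955860495, 264520048)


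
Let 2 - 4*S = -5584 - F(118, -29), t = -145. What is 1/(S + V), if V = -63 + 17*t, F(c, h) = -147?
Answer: -4/4673 ≈ -0.00085598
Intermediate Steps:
V = -2528 (V = -63 + 17*(-145) = -63 - 2465 = -2528)
S = 5439/4 (S = 1/2 - (-5584 - 1*(-147))/4 = 1/2 - (-5584 + 147)/4 = 1/2 - 1/4*(-5437) = 1/2 + 5437/4 = 5439/4 ≈ 1359.8)
1/(S + V) = 1/(5439/4 - 2528) = 1/(-4673/4) = -4/4673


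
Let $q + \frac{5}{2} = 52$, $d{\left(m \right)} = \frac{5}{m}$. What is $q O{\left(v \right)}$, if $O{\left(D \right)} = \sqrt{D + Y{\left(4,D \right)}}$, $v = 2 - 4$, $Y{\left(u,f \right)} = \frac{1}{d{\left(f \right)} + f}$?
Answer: $33 i \sqrt{5} \approx 73.79 i$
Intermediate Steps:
$q = \frac{99}{2}$ ($q = - \frac{5}{2} + 52 = \frac{99}{2} \approx 49.5$)
$Y{\left(u,f \right)} = \frac{1}{f + \frac{5}{f}}$ ($Y{\left(u,f \right)} = \frac{1}{\frac{5}{f} + f} = \frac{1}{f + \frac{5}{f}}$)
$v = -2$ ($v = 2 - 4 = -2$)
$O{\left(D \right)} = \sqrt{D + \frac{D}{5 + D^{2}}}$
$q O{\left(v \right)} = \frac{99 \sqrt{- \frac{2 \left(6 + \left(-2\right)^{2}\right)}{5 + \left(-2\right)^{2}}}}{2} = \frac{99 \sqrt{- \frac{2 \left(6 + 4\right)}{5 + 4}}}{2} = \frac{99 \sqrt{\left(-2\right) \frac{1}{9} \cdot 10}}{2} = \frac{99 \sqrt{- \frac{20}{9}}}{2} = \frac{99 \frac{2 i \sqrt{5}}{3}}{2} = 33 i \sqrt{5}$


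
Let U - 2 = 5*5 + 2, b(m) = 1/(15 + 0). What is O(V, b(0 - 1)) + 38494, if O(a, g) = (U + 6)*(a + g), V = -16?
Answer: 113809/3 ≈ 37936.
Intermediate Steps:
b(m) = 1/15
U = 29 (U = 2 + (5*5 + 2) = 2 + (25 + 2) = 2 + 27 = 29)
O(a, g) = 35*a + 35*g (O(a, g) = (29 + 6)*(a + g) = 35*(a + g) = 35*a + 35*g)
O(V, b(0 - 1)) + 38494 = (35*(-16) + 35*(1/15)) + 38494 = (-560 + 7/3) + 38494 = -1673/3 + 38494 = 113809/3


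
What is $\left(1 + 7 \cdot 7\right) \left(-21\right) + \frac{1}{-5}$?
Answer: $- \frac{5251}{5} \approx -1050.2$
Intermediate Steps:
$\left(1 + 7 \cdot 7\right) \left(-21\right) + \frac{1}{-5} = \left(1 + 49\right) \left(-21\right) - \frac{1}{5} = 50 \left(-21\right) - \frac{1}{5} = -1050 - \frac{1}{5} = - \frac{5251}{5}$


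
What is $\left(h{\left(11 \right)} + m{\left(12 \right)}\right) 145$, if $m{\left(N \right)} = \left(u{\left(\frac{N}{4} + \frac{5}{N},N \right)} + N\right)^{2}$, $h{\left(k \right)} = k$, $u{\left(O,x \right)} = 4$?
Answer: $38715$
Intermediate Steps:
$m{\left(N \right)} = \left(4 + N\right)^{2}$
$\left(h{\left(11 \right)} + m{\left(12 \right)}\right) 145 = \left(11 + \left(4 + 12\right)^{2}\right) 145 = \left(11 + 16^{2}\right) 145 = \left(11 + 256\right) 145 = 267 \cdot 145 = 38715$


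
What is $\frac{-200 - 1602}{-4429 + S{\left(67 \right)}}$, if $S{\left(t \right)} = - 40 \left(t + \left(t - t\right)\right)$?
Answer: $\frac{1802}{7109} \approx 0.25348$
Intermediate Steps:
$S{\left(t \right)} = - 40 t$ ($S{\left(t \right)} = - 40 \left(t + 0\right) = - 40 t$)
$\frac{-200 - 1602}{-4429 + S{\left(67 \right)}} = \frac{-200 - 1602}{-4429 - 2680} = - \frac{1802}{-4429 - 2680} = - \frac{1802}{-7109} = \left(-1802\right) \left(- \frac{1}{7109}\right) = \frac{1802}{7109}$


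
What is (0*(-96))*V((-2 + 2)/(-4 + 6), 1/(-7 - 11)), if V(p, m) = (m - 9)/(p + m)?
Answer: 0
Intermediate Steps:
V(p, m) = (-9 + m)/(m + p)
(0*(-96))*V((-2 + 2)/(-4 + 6), 1/(-7 - 11)) = (0*(-96))*((-9 + 1/(-7 - 11))/(1/(-7 - 11) + (-2 + 2)/(-4 + 6))) = 0*((-9 + 1/(-18))/(1/(-18) + 0/2)) = 0*((-9 - 1/18)/(-1/18 + 0*(½))) = 0*(-163/18/(-1/18 + 0)) = 0*(-163/18/(-1/18)) = 0*(-18*(-163/18)) = 0*163 = 0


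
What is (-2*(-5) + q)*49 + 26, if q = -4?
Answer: 320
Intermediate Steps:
(-2*(-5) + q)*49 + 26 = (-2*(-5) - 4)*49 + 26 = (10 - 4)*49 + 26 = 6*49 + 26 = 294 + 26 = 320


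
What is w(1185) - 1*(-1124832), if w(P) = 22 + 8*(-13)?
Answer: 1124750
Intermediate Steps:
w(P) = -82 (w(P) = 22 - 104 = -82)
w(1185) - 1*(-1124832) = -82 - 1*(-1124832) = -82 + 1124832 = 1124750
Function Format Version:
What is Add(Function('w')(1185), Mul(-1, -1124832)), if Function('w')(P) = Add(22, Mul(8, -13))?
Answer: 1124750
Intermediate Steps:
Function('w')(P) = -82 (Function('w')(P) = Add(22, -104) = -82)
Add(Function('w')(1185), Mul(-1, -1124832)) = Add(-82, Mul(-1, -1124832)) = Add(-82, 1124832) = 1124750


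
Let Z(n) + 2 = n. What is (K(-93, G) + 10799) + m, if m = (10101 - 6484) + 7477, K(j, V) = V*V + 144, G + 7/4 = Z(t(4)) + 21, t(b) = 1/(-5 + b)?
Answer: 356817/16 ≈ 22301.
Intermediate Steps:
Z(n) = -2 + n
G = 65/4 (G = -7/4 + ((-2 + 1/(-5 + 4)) + 21) = -7/4 + ((-2 + 1/(-1)) + 21) = -7/4 + ((-2 - 1) + 21) = -7/4 + (-3 + 21) = -7/4 + 18 = 65/4 ≈ 16.250)
K(j, V) = 144 + V² (K(j, V) = V² + 144 = 144 + V²)
m = 11094 (m = 3617 + 7477 = 11094)
(K(-93, G) + 10799) + m = ((144 + (65/4)²) + 10799) + 11094 = ((144 + 4225/16) + 10799) + 11094 = (6529/16 + 10799) + 11094 = 179313/16 + 11094 = 356817/16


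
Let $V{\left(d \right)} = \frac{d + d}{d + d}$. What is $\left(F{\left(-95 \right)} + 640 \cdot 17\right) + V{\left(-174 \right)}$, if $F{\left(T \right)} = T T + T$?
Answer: $19811$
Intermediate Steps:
$F{\left(T \right)} = T + T^{2}$ ($F{\left(T \right)} = T^{2} + T = T + T^{2}$)
$V{\left(d \right)} = 1$ ($V{\left(d \right)} = \frac{2 d}{2 d} = 2 d \frac{1}{2 d} = 1$)
$\left(F{\left(-95 \right)} + 640 \cdot 17\right) + V{\left(-174 \right)} = \left(- 95 \left(1 - 95\right) + 640 \cdot 17\right) + 1 = \left(\left(-95\right) \left(-94\right) + 10880\right) + 1 = \left(8930 + 10880\right) + 1 = 19810 + 1 = 19811$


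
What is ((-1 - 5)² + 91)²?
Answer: 16129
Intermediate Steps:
((-1 - 5)² + 91)² = ((-6)² + 91)² = (36 + 91)² = 127² = 16129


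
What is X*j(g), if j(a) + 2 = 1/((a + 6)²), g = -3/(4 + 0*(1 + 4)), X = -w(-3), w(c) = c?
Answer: -866/147 ≈ -5.8912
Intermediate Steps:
X = 3 (X = -1*(-3) = 3)
g = -¾ (g = -3/(4 + 0*5) = -3/(4 + 0) = -3/4 = -3*¼ = -¾ ≈ -0.75000)
j(a) = -2 + (6 + a)⁻² (j(a) = -2 + 1/((a + 6)²) = -2 + 1/((6 + a)²) = -2 + (6 + a)⁻²)
X*j(g) = 3*(-2 + (6 - ¾)⁻²) = 3*(-2 + (21/4)⁻²) = 3*(-2 + 16/441) = 3*(-866/441) = -866/147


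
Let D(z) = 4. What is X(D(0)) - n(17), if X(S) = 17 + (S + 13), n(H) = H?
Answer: 17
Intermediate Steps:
X(S) = 30 + S (X(S) = 17 + (13 + S) = 30 + S)
X(D(0)) - n(17) = (30 + 4) - 1*17 = 34 - 17 = 17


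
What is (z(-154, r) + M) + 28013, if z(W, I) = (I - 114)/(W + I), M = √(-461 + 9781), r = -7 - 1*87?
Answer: 868429/31 + 2*√2330 ≈ 28110.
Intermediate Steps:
r = -94 (r = -7 - 87 = -94)
M = 2*√2330 (M = √9320 = 2*√2330 ≈ 96.540)
z(W, I) = (-114 + I)/(I + W)
(z(-154, r) + M) + 28013 = ((-114 - 94)/(-94 - 154) + 2*√2330) + 28013 = (-208/(-248) + 2*√2330) + 28013 = (-1/248*(-208) + 2*√2330) + 28013 = (26/31 + 2*√2330) + 28013 = 868429/31 + 2*√2330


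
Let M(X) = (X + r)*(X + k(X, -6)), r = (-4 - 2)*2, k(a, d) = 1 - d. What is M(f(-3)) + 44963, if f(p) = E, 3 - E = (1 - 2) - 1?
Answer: 44879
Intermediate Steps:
r = -12 (r = -6*2 = -12)
E = 5 (E = 3 - ((1 - 2) - 1) = 3 - (-1 - 1) = 3 - 1*(-2) = 3 + 2 = 5)
f(p) = 5
M(X) = (-12 + X)*(7 + X) (M(X) = (X - 12)*(X + (1 - 1*(-6))) = (-12 + X)*(X + (1 + 6)) = (-12 + X)*(X + 7) = (-12 + X)*(7 + X))
M(f(-3)) + 44963 = (-84 + 5² - 5*5) + 44963 = (-84 + 25 - 25) + 44963 = -84 + 44963 = 44879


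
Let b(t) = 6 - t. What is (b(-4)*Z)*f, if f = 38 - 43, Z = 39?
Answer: -1950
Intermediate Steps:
f = -5
(b(-4)*Z)*f = ((6 - 1*(-4))*39)*(-5) = ((6 + 4)*39)*(-5) = (10*39)*(-5) = 390*(-5) = -1950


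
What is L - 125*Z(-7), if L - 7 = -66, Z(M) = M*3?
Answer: 2566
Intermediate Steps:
Z(M) = 3*M
L = -59 (L = 7 - 66 = -59)
L - 125*Z(-7) = -59 - 375*(-7) = -59 - 125*(-21) = -59 + 2625 = 2566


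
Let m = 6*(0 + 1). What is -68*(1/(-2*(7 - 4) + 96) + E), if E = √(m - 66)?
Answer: -34/45 - 136*I*√15 ≈ -0.75556 - 526.73*I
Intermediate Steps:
m = 6 (m = 6*1 = 6)
E = 2*I*√15 (E = √(6 - 66) = √(-60) = 2*I*√15 ≈ 7.746*I)
-68*(1/(-2*(7 - 4) + 96) + E) = -68*(1/(-2*(7 - 4) + 96) + 2*I*√15) = -68*(1/(-2*3 + 96) + 2*I*√15) = -68*(1/(-6 + 96) + 2*I*√15) = -68*(1/90 + 2*I*√15) = -34/45 - 136*I*√15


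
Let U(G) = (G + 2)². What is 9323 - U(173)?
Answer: -21302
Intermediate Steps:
U(G) = (2 + G)²
9323 - U(173) = 9323 - (2 + 173)² = 9323 - 1*175² = 9323 - 1*30625 = 9323 - 30625 = -21302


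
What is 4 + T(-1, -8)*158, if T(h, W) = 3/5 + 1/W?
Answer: 1581/20 ≈ 79.050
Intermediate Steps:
T(h, W) = 3/5 + 1/W (T(h, W) = 3*(1/5) + 1/W = 3/5 + 1/W)
4 + T(-1, -8)*158 = 4 + (3/5 + 1/(-8))*158 = 4 + (3/5 - 1/8)*158 = 4 + (19/40)*158 = 4 + 1501/20 = 1581/20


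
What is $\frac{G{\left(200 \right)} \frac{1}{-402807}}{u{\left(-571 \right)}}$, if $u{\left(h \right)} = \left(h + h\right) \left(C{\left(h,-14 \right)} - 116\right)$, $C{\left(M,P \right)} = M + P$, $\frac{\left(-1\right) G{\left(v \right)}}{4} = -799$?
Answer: $- \frac{1598}{161231960697} \approx -9.9112 \cdot 10^{-9}$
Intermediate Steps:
$G{\left(v \right)} = 3196$ ($G{\left(v \right)} = \left(-4\right) \left(-799\right) = 3196$)
$u{\left(h \right)} = 2 h \left(-130 + h\right)$ ($u{\left(h \right)} = \left(h + h\right) \left(\left(h - 14\right) - 116\right) = 2 h \left(\left(-14 + h\right) - 116\right) = 2 h \left(-130 + h\right)$)
$\frac{G{\left(200 \right)} \frac{1}{-402807}}{u{\left(-571 \right)}} = \frac{3196 \frac{1}{-402807}}{2 \left(-571\right) \left(-130 - 571\right)} = \frac{3196 \left(- \frac{1}{402807}\right)}{2 \left(-571\right) \left(-701\right)} = - \frac{3196}{402807 \cdot 800542} = \left(- \frac{3196}{402807}\right) \frac{1}{800542} = - \frac{1598}{161231960697}$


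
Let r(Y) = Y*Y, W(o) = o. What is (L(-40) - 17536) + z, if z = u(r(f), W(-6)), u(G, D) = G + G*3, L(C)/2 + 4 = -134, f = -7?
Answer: -17616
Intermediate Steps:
L(C) = -276 (L(C) = -8 + 2*(-134) = -8 - 268 = -276)
r(Y) = Y**2
u(G, D) = 4*G (u(G, D) = G + 3*G = 4*G)
z = 196 (z = 4*(-7)**2 = 4*49 = 196)
(L(-40) - 17536) + z = (-276 - 17536) + 196 = -17812 + 196 = -17616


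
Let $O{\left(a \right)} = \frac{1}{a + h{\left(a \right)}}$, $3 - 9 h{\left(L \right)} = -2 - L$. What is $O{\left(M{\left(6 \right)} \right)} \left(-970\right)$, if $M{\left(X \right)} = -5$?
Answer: $194$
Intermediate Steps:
$h{\left(L \right)} = \frac{5}{9} + \frac{L}{9}$ ($h{\left(L \right)} = \frac{1}{3} - \frac{-2 - L}{9} = \frac{1}{3} + \left(\frac{2}{9} + \frac{L}{9}\right) = \frac{5}{9} + \frac{L}{9}$)
$O{\left(a \right)} = \frac{1}{\frac{5}{9} + \frac{10 a}{9}}$ ($O{\left(a \right)} = \frac{1}{a + \left(\frac{5}{9} + \frac{a}{9}\right)} = \frac{1}{\frac{5}{9} + \frac{10 a}{9}}$)
$O{\left(M{\left(6 \right)} \right)} \left(-970\right) = \frac{9}{5 \left(1 + 2 \left(-5\right)\right)} \left(-970\right) = \frac{9}{5 \left(1 - 10\right)} \left(-970\right) = \frac{9}{5 \left(-9\right)} \left(-970\right) = \frac{9}{5} \left(- \frac{1}{9}\right) \left(-970\right) = \left(- \frac{1}{5}\right) \left(-970\right) = 194$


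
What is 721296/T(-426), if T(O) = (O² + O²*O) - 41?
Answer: -721296/77127341 ≈ -0.0093520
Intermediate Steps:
T(O) = -41 + O² + O³ (T(O) = (O² + O³) - 41 = -41 + O² + O³)
721296/T(-426) = 721296/(-41 + (-426)² + (-426)³) = 721296/(-41 + 181476 - 77308776) = 721296/(-77127341) = 721296*(-1/77127341) = -721296/77127341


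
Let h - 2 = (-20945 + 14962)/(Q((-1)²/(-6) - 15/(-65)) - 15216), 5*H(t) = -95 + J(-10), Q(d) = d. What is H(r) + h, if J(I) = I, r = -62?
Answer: -22083343/1186843 ≈ -18.607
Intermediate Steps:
H(t) = -21 (H(t) = (-95 - 10)/5 = (⅕)*(-105) = -21)
h = 2840360/1186843 (h = 2 + (-20945 + 14962)/(((-1)²/(-6) - 15/(-65)) - 15216) = 2 - 5983/((1*(-⅙) - 15*(-1/65)) - 15216) = 2 - 5983/((-⅙ + 3/13) - 15216) = 2 - 5983/(5/78 - 15216) = 2 - 5983/(-1186843/78) = 2 - 5983*(-78/1186843) = 2 + 466674/1186843 = 2840360/1186843 ≈ 2.3932)
H(r) + h = -21 + 2840360/1186843 = -22083343/1186843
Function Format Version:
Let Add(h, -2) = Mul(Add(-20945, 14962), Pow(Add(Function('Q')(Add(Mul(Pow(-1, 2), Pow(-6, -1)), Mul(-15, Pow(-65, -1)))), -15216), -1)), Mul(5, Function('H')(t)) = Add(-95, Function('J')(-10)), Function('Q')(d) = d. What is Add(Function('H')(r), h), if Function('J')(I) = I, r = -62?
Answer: Rational(-22083343, 1186843) ≈ -18.607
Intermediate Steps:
Function('H')(t) = -21 (Function('H')(t) = Mul(Rational(1, 5), Add(-95, -10)) = Mul(Rational(1, 5), -105) = -21)
h = Rational(2840360, 1186843) (h = Add(2, Mul(Add(-20945, 14962), Pow(Add(Add(Mul(Pow(-1, 2), Pow(-6, -1)), Mul(-15, Pow(-65, -1))), -15216), -1))) = Add(2, Mul(-5983, Pow(Add(Add(Mul(1, Rational(-1, 6)), Mul(-15, Rational(-1, 65))), -15216), -1))) = Add(2, Mul(-5983, Pow(Add(Add(Rational(-1, 6), Rational(3, 13)), -15216), -1))) = Add(2, Mul(-5983, Pow(Add(Rational(5, 78), -15216), -1))) = Add(2, Mul(-5983, Pow(Rational(-1186843, 78), -1))) = Add(2, Mul(-5983, Rational(-78, 1186843))) = Add(2, Rational(466674, 1186843)) = Rational(2840360, 1186843) ≈ 2.3932)
Add(Function('H')(r), h) = Add(-21, Rational(2840360, 1186843)) = Rational(-22083343, 1186843)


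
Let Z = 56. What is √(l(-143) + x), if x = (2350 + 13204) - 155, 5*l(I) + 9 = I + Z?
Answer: √384495/5 ≈ 124.02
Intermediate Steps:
l(I) = 47/5 + I/5 (l(I) = -9/5 + (I + 56)/5 = -9/5 + (56 + I)/5 = -9/5 + (56/5 + I/5) = 47/5 + I/5)
x = 15399 (x = 15554 - 155 = 15399)
√(l(-143) + x) = √((47/5 + (⅕)*(-143)) + 15399) = √((47/5 - 143/5) + 15399) = √(-96/5 + 15399) = √(76899/5) = √384495/5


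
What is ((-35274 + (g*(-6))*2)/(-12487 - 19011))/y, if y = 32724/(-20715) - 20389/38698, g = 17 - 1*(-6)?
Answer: -4749652239750/8865172402921 ≈ -0.53577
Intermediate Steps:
g = 23 (g = 17 + 6 = 23)
y = -562903829/267209690 (y = 32724*(-1/20715) - 20389*1/38698 = -10908/6905 - 20389/38698 = -562903829/267209690 ≈ -2.1066)
((-35274 + (g*(-6))*2)/(-12487 - 19011))/y = ((-35274 + (23*(-6))*2)/(-12487 - 19011))/(-562903829/267209690) = ((-35274 - 138*2)/(-31498))*(-267209690/562903829) = ((-35274 - 276)*(-1/31498))*(-267209690/562903829) = -35550*(-1/31498)*(-267209690/562903829) = (17775/15749)*(-267209690/562903829) = -4749652239750/8865172402921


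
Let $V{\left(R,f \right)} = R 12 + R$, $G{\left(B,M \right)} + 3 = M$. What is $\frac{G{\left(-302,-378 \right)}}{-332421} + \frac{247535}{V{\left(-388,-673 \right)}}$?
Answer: $- \frac{27427970157}{558910508} \approx -49.074$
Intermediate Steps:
$G{\left(B,M \right)} = -3 + M$
$V{\left(R,f \right)} = 13 R$ ($V{\left(R,f \right)} = 12 R + R = 13 R$)
$\frac{G{\left(-302,-378 \right)}}{-332421} + \frac{247535}{V{\left(-388,-673 \right)}} = \frac{-3 - 378}{-332421} + \frac{247535}{13 \left(-388\right)} = \left(-381\right) \left(- \frac{1}{332421}\right) + \frac{247535}{-5044} = \frac{127}{110807} + 247535 \left(- \frac{1}{5044}\right) = \frac{127}{110807} - \frac{247535}{5044} = - \frac{27427970157}{558910508}$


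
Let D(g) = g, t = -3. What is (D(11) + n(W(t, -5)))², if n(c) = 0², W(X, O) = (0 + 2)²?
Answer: 121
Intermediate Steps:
W(X, O) = 4 (W(X, O) = 2² = 4)
n(c) = 0
(D(11) + n(W(t, -5)))² = (11 + 0)² = 11² = 121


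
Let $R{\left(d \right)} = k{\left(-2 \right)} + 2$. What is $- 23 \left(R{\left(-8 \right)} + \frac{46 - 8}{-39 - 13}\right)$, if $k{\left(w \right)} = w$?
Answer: $\frac{437}{26} \approx 16.808$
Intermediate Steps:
$R{\left(d \right)} = 0$ ($R{\left(d \right)} = -2 + 2 = 0$)
$- 23 \left(R{\left(-8 \right)} + \frac{46 - 8}{-39 - 13}\right) = - 23 \left(0 + \frac{46 - 8}{-39 - 13}\right) = - 23 \left(0 + \frac{38}{-52}\right) = - 23 \left(0 + 38 \left(- \frac{1}{52}\right)\right) = - 23 \left(0 - \frac{19}{26}\right) = \left(-23\right) \left(- \frac{19}{26}\right) = \frac{437}{26}$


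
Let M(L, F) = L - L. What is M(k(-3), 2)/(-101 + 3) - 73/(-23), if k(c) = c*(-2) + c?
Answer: 73/23 ≈ 3.1739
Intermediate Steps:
k(c) = -c (k(c) = -2*c + c = -c)
M(L, F) = 0
M(k(-3), 2)/(-101 + 3) - 73/(-23) = 0/(-101 + 3) - 73/(-23) = 0/(-98) - 73*(-1/23) = -1/98*0 + 73/23 = 0 + 73/23 = 73/23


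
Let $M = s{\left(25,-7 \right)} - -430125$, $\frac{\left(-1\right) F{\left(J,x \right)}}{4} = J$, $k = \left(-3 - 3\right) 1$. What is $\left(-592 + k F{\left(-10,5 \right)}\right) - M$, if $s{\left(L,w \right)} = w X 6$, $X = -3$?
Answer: $-431083$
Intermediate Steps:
$k = -6$ ($k = \left(-6\right) 1 = -6$)
$F{\left(J,x \right)} = - 4 J$
$s{\left(L,w \right)} = - 18 w$ ($s{\left(L,w \right)} = w \left(-3\right) 6 = - 3 w 6 = - 18 w$)
$M = 430251$ ($M = \left(-18\right) \left(-7\right) - -430125 = 126 + 430125 = 430251$)
$\left(-592 + k F{\left(-10,5 \right)}\right) - M = \left(-592 - 6 \left(\left(-4\right) \left(-10\right)\right)\right) - 430251 = \left(-592 - 240\right) - 430251 = -832 - 430251 = -431083$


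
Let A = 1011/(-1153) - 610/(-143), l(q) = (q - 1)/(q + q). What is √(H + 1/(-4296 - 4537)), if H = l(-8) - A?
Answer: I*√6551580285475719/48144668 ≈ 1.6812*I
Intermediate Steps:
l(q) = (-1 + q)/(2*q) (l(q) = (-1 + q)/((2*q)) = (-1 + q)*(1/(2*q)) = (-1 + q)/(2*q))
A = 558757/164879 (A = 1011*(-1/1153) - 610*(-1/143) = -1011/1153 + 610/143 = 558757/164879 ≈ 3.3889)
H = -7456201/2638064 (H = (½)*(-1 - 8)/(-8) - 1*558757/164879 = (½)*(-⅛)*(-9) - 558757/164879 = 9/16 - 558757/164879 = -7456201/2638064 ≈ -2.8264)
√(H + 1/(-4296 - 4537)) = √(-7456201/2638064 + 1/(-4296 - 4537)) = √(-7456201/2638064 + 1/(-8833)) = √(-7456201/2638064 - 1/8833) = √(-5987569227/2118365392) = I*√6551580285475719/48144668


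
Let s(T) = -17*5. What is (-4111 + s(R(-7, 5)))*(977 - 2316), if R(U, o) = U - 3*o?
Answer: 5618444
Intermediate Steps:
s(T) = -85
(-4111 + s(R(-7, 5)))*(977 - 2316) = (-4111 - 85)*(977 - 2316) = -4196*(-1339) = 5618444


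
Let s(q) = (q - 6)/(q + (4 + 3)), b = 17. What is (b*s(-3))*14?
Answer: -1071/2 ≈ -535.50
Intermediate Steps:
s(q) = (-6 + q)/(7 + q) (s(q) = (-6 + q)/(q + 7) = (-6 + q)/(7 + q))
(b*s(-3))*14 = (17*((-6 - 3)/(7 - 3)))*14 = (17*(-9/4))*14 = -153/4*14 = -1071/2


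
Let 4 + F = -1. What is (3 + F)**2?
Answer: 4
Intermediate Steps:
F = -5 (F = -4 - 1 = -5)
(3 + F)**2 = (3 - 5)**2 = (-2)**2 = 4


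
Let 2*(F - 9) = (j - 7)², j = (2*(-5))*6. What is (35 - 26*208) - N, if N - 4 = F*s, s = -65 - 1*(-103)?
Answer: -91010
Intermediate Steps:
j = -60 (j = -10*6 = -60)
s = 38 (s = -65 + 103 = 38)
F = 4507/2 (F = 9 + (-60 - 7)²/2 = 9 + (½)*(-67)² = 9 + (½)*4489 = 9 + 4489/2 = 4507/2 ≈ 2253.5)
N = 85637 (N = 4 + (4507/2)*38 = 4 + 85633 = 85637)
(35 - 26*208) - N = (35 - 26*208) - 1*85637 = (35 - 5408) - 85637 = -5373 - 85637 = -91010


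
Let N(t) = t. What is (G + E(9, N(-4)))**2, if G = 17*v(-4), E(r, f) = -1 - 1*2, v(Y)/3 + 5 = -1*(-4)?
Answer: 2916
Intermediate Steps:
v(Y) = -3 (v(Y) = -15 + 3*(-1*(-4)) = -15 + 3*4 = -15 + 12 = -3)
E(r, f) = -3 (E(r, f) = -1 - 2 = -3)
G = -51 (G = 17*(-3) = -51)
(G + E(9, N(-4)))**2 = (-51 - 3)**2 = (-54)**2 = 2916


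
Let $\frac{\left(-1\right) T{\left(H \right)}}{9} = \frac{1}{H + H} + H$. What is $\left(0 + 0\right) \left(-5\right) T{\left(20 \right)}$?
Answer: $0$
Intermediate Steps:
$T{\left(H \right)} = - 9 H - \frac{9}{2 H}$ ($T{\left(H \right)} = - 9 \left(\frac{1}{H + H} + H\right) = - 9 \left(\frac{1}{2 H} + H\right) = - 9 \left(H + \frac{1}{2 H}\right) = - 9 H - \frac{9}{2 H}$)
$\left(0 + 0\right) \left(-5\right) T{\left(20 \right)} = \left(0 + 0\right) \left(-5\right) \left(\left(-9\right) 20 - \frac{9}{2 \cdot 20}\right) = 0 \left(-5\right) \left(-180 - \frac{9}{40}\right) = 0 \left(-180 - \frac{9}{40}\right) = 0 \left(- \frac{7209}{40}\right) = 0$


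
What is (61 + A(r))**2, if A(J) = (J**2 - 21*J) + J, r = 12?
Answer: 1225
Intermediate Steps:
A(J) = J**2 - 20*J
(61 + A(r))**2 = (61 + 12*(-20 + 12))**2 = (61 + 12*(-8))**2 = (61 - 96)**2 = (-35)**2 = 1225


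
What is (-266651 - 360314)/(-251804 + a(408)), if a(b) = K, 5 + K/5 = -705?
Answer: 626965/255354 ≈ 2.4553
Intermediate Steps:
K = -3550 (K = -25 + 5*(-705) = -25 - 3525 = -3550)
a(b) = -3550
(-266651 - 360314)/(-251804 + a(408)) = (-266651 - 360314)/(-251804 - 3550) = -626965/(-255354) = -626965*(-1/255354) = 626965/255354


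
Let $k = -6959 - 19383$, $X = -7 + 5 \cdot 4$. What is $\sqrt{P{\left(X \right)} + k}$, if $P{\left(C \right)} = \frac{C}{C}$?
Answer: $i \sqrt{26341} \approx 162.3 i$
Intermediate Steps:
$X = 13$ ($X = -7 + 20 = 13$)
$P{\left(C \right)} = 1$
$k = -26342$
$\sqrt{P{\left(X \right)} + k} = \sqrt{1 - 26342} = \sqrt{-26341} = i \sqrt{26341}$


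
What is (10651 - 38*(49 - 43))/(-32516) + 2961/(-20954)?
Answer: -157341709/340670132 ≈ -0.46186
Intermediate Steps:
(10651 - 38*(49 - 43))/(-32516) + 2961/(-20954) = (10651 - 38*6)*(-1/32516) + 2961*(-1/20954) = (10651 - 228)*(-1/32516) - 2961/20954 = 10423*(-1/32516) - 2961/20954 = -10423/32516 - 2961/20954 = -157341709/340670132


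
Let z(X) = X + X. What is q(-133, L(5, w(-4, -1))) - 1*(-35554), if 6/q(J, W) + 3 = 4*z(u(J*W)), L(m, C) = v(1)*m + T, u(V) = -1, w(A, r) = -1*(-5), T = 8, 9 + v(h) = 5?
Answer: 391088/11 ≈ 35553.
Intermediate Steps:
v(h) = -4 (v(h) = -9 + 5 = -4)
w(A, r) = 5
z(X) = 2*X
L(m, C) = 8 - 4*m (L(m, C) = -4*m + 8 = 8 - 4*m)
q(J, W) = -6/11 (q(J, W) = 6/(-3 + 4*(2*(-1))) = 6/(-3 + 4*(-2)) = 6/(-3 - 8) = 6/(-11) = 6*(-1/11) = -6/11)
q(-133, L(5, w(-4, -1))) - 1*(-35554) = -6/11 - 1*(-35554) = -6/11 + 35554 = 391088/11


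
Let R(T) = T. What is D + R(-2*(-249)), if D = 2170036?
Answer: 2170534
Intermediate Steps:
D + R(-2*(-249)) = 2170036 - 2*(-249) = 2170036 + 498 = 2170534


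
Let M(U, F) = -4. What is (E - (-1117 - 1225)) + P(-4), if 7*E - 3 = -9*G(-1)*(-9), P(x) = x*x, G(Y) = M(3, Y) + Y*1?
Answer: 16104/7 ≈ 2300.6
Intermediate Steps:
G(Y) = -4 + Y (G(Y) = -4 + Y*1 = -4 + Y)
P(x) = x²
E = -402/7 (E = 3/7 + (-9*(-4 - 1)*(-9))/7 = 3/7 + (-9*(-5)*(-9))/7 = 3/7 + (45*(-9))/7 = 3/7 + (⅐)*(-405) = 3/7 - 405/7 = -402/7 ≈ -57.429)
(E - (-1117 - 1225)) + P(-4) = (-402/7 - (-1117 - 1225)) + (-4)² = (-402/7 - 1*(-2342)) + 16 = (-402/7 + 2342) + 16 = 15992/7 + 16 = 16104/7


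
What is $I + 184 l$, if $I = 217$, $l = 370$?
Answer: $68297$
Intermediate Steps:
$I + 184 l = 217 + 184 \cdot 370 = 217 + 68080 = 68297$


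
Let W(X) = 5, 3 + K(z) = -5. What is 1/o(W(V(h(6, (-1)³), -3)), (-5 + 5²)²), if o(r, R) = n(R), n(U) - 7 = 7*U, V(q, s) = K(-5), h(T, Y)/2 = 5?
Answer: 1/2807 ≈ 0.00035625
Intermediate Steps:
h(T, Y) = 10 (h(T, Y) = 2*5 = 10)
K(z) = -8 (K(z) = -3 - 5 = -8)
V(q, s) = -8
n(U) = 7 + 7*U
o(r, R) = 7 + 7*R
1/o(W(V(h(6, (-1)³), -3)), (-5 + 5²)²) = 1/(7 + 7*(-5 + 5²)²) = 1/(7 + 7*(-5 + 25)²) = 1/(7 + 7*20²) = 1/(7 + 7*400) = 1/(7 + 2800) = 1/2807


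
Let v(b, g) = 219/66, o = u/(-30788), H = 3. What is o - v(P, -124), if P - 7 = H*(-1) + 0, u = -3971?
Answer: -1080081/338668 ≈ -3.1892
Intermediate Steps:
o = 3971/30788 (o = -3971/(-30788) = -3971*(-1/30788) = 3971/30788 ≈ 0.12898)
P = 4 (P = 7 + (3*(-1) + 0) = 7 + (-3 + 0) = 7 - 3 = 4)
v(b, g) = 73/22 (v(b, g) = 219*(1/66) = 73/22)
o - v(P, -124) = 3971/30788 - 1*73/22 = 3971/30788 - 73/22 = -1080081/338668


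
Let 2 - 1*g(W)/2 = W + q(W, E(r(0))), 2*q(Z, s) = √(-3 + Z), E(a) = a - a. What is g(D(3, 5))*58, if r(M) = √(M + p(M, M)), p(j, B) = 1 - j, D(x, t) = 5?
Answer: -348 - 58*√2 ≈ -430.02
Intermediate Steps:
r(M) = 1 (r(M) = √(M + (1 - M)) = √1 = 1)
E(a) = 0
q(Z, s) = √(-3 + Z)/2
g(W) = 4 - √(-3 + W) - 2*W (g(W) = 4 - 2*(W + √(-3 + W)/2) = 4 + (-√(-3 + W) - 2*W) = 4 - √(-3 + W) - 2*W)
g(D(3, 5))*58 = (4 - √(-3 + 5) - 2*5)*58 = (4 - √2 - 10)*58 = (-6 - √2)*58 = -348 - 58*√2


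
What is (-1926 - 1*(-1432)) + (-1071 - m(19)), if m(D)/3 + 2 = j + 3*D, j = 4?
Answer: -1742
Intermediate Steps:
m(D) = 6 + 9*D (m(D) = -6 + 3*(4 + 3*D) = -6 + (12 + 9*D) = 6 + 9*D)
(-1926 - 1*(-1432)) + (-1071 - m(19)) = (-1926 - 1*(-1432)) + (-1071 - (6 + 9*19)) = (-1926 + 1432) + (-1071 - (6 + 171)) = -494 + (-1071 - 1*177) = -494 + (-1071 - 177) = -494 - 1248 = -1742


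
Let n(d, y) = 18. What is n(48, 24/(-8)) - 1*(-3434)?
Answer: 3452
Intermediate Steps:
n(48, 24/(-8)) - 1*(-3434) = 18 - 1*(-3434) = 18 + 3434 = 3452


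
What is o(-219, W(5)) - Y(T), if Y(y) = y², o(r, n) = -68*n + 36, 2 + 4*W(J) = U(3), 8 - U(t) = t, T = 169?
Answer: -28576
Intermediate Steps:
U(t) = 8 - t
W(J) = ¾ (W(J) = -½ + (8 - 1*3)/4 = -½ + (8 - 3)/4 = -½ + (¼)*5 = -½ + 5/4 = ¾)
o(r, n) = 36 - 68*n
o(-219, W(5)) - Y(T) = (36 - 68*¾) - 1*169² = (36 - 51) - 1*28561 = -15 - 28561 = -28576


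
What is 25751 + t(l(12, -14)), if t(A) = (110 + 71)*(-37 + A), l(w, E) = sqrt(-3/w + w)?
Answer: 19054 + 181*sqrt(47)/2 ≈ 19674.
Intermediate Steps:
l(w, E) = sqrt(w - 3/w)
t(A) = -6697 + 181*A (t(A) = 181*(-37 + A) = -6697 + 181*A)
25751 + t(l(12, -14)) = 25751 + (-6697 + 181*sqrt(12 - 3/12)) = 25751 + (-6697 + 181*sqrt(12 - 3*1/12)) = 25751 + (-6697 + 181*sqrt(12 - 1/4)) = 25751 + (-6697 + 181*sqrt(47/4)) = 25751 + (-6697 + 181*(sqrt(47)/2)) = 25751 + (-6697 + 181*sqrt(47)/2) = 19054 + 181*sqrt(47)/2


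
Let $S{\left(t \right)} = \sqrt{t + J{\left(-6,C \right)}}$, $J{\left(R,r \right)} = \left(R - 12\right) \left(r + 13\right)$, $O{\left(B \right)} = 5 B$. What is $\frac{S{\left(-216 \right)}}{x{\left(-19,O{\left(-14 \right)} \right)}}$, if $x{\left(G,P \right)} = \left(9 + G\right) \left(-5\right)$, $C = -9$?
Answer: $\frac{6 i \sqrt{2}}{25} \approx 0.33941 i$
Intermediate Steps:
$x{\left(G,P \right)} = -45 - 5 G$
$J{\left(R,r \right)} = \left(-12 + R\right) \left(13 + r\right)$
$S{\left(t \right)} = \sqrt{-72 + t}$ ($S{\left(t \right)} = \sqrt{t - 72} = \sqrt{-72 + t}$)
$\frac{S{\left(-216 \right)}}{x{\left(-19,O{\left(-14 \right)} \right)}} = \frac{\sqrt{-72 - 216}}{-45 - -95} = \frac{\sqrt{-288}}{-45 + 95} = \frac{12 i \sqrt{2}}{50} = 12 i \sqrt{2} \cdot \frac{1}{50} = \frac{6 i \sqrt{2}}{25}$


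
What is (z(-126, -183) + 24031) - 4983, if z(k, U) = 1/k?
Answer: 2400047/126 ≈ 19048.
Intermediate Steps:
(z(-126, -183) + 24031) - 4983 = (1/(-126) + 24031) - 4983 = (-1/126 + 24031) - 4983 = 3027905/126 - 4983 = 2400047/126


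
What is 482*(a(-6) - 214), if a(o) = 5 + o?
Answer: -103630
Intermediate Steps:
482*(a(-6) - 214) = 482*((5 - 6) - 214) = 482*(-1 - 214) = 482*(-215) = -103630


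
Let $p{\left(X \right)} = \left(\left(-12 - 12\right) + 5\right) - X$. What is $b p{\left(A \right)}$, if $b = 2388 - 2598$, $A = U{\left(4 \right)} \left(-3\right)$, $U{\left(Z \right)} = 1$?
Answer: $3360$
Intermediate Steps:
$A = -3$ ($A = 1 \left(-3\right) = -3$)
$b = -210$
$p{\left(X \right)} = -19 - X$ ($p{\left(X \right)} = \left(-24 + 5\right) - X = -19 - X$)
$b p{\left(A \right)} = - 210 \left(-19 - -3\right) = - 210 \left(-19 + 3\right) = \left(-210\right) \left(-16\right) = 3360$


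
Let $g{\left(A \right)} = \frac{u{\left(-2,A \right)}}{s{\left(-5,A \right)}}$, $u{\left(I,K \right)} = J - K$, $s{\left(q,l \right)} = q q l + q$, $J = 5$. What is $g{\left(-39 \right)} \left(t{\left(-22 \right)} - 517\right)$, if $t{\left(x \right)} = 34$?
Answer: $\frac{759}{35} \approx 21.686$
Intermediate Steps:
$s{\left(q,l \right)} = q + l q^{2}$ ($s{\left(q,l \right)} = q^{2} l + q = l q^{2} + q = q + l q^{2}$)
$u{\left(I,K \right)} = 5 - K$
$g{\left(A \right)} = \frac{5 - A}{-5 + 25 A}$ ($g{\left(A \right)} = \frac{5 - A}{\left(-5\right) \left(1 + A \left(-5\right)\right)} = \frac{5 - A}{\left(-5\right) \left(1 - 5 A\right)} = \frac{5 - A}{-5 + 25 A}$)
$g{\left(-39 \right)} \left(t{\left(-22 \right)} - 517\right) = \frac{-5 - 39}{5 \left(1 - -195\right)} \left(34 - 517\right) = \frac{1}{5} \frac{1}{1 + 195} \left(-44\right) \left(-483\right) = \frac{1}{5} \cdot \frac{1}{196} \left(-44\right) \left(-483\right) = \left(- \frac{11}{245}\right) \left(-483\right) = \frac{759}{35}$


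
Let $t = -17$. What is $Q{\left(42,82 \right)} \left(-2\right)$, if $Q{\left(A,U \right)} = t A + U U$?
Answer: $-12020$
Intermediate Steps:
$Q{\left(A,U \right)} = U^{2} - 17 A$ ($Q{\left(A,U \right)} = - 17 A + U U = - 17 A + U^{2} = U^{2} - 17 A$)
$Q{\left(42,82 \right)} \left(-2\right) = \left(82^{2} - 714\right) \left(-2\right) = \left(6724 - 714\right) \left(-2\right) = 6010 \left(-2\right) = -12020$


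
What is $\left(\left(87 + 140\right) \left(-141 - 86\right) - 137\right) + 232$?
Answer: $-51434$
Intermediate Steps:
$\left(\left(87 + 140\right) \left(-141 - 86\right) - 137\right) + 232 = \left(227 \left(-227\right) - 137\right) + 232 = \left(-51529 - 137\right) + 232 = -51666 + 232 = -51434$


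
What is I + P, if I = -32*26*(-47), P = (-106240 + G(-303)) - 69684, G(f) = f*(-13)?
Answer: -132881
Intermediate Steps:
G(f) = -13*f
P = -171985 (P = (-106240 - 13*(-303)) - 69684 = (-106240 + 3939) - 69684 = -102301 - 69684 = -171985)
I = 39104 (I = -832*(-47) = 39104)
I + P = 39104 - 171985 = -132881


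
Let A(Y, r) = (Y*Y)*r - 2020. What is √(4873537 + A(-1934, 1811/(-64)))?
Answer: I*√1615501907/4 ≈ 10048.0*I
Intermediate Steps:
A(Y, r) = -2020 + r*Y² (A(Y, r) = Y²*r - 2020 = r*Y² - 2020 = -2020 + r*Y²)
√(4873537 + A(-1934, 1811/(-64))) = √(4873537 + (-2020 + (1811/(-64))*(-1934)²)) = √(4873537 + (-2020 + (1811*(-1/64))*3740356)) = √(4873537 + (-2020 - 1811/64*3740356)) = √(4873537 + (-2020 - 1693446179/16)) = √(4873537 - 1693478499/16) = √(-1615501907/16) = I*√1615501907/4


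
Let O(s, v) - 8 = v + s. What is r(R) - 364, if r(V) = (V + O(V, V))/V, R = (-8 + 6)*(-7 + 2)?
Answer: -1801/5 ≈ -360.20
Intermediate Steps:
O(s, v) = 8 + s + v (O(s, v) = 8 + (v + s) = 8 + (s + v) = 8 + s + v)
R = 10 (R = -2*(-5) = 10)
r(V) = (8 + 3*V)/V (r(V) = (V + (8 + V + V))/V = (V + (8 + 2*V))/V = (8 + 3*V)/V)
r(R) - 364 = (3 + 8/10) - 364 = (3 + 8*(⅒)) - 364 = (3 + ⅘) - 364 = 19/5 - 364 = -1801/5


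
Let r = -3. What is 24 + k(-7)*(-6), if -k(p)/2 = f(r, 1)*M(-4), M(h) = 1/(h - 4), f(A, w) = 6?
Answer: 15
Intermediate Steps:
M(h) = 1/(-4 + h)
k(p) = 3/2 (k(p) = -12/(-4 - 4) = -12/(-8) = -12*(-1)/8 = -2*(-¾) = 3/2)
24 + k(-7)*(-6) = 24 + (3/2)*(-6) = 24 - 9 = 15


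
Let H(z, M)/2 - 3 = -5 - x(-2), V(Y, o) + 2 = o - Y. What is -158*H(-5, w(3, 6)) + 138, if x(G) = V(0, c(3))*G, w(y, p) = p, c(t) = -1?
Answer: 2666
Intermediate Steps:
V(Y, o) = -2 + o - Y (V(Y, o) = -2 + (o - Y) = -2 + o - Y)
x(G) = -3*G (x(G) = (-2 - 1 - 1*0)*G = (-2 - 1 + 0)*G = -3*G)
H(z, M) = -16 (H(z, M) = 6 + 2*(-5 - (-3)*(-2)) = 6 + 2*(-5 - 1*6) = 6 + 2*(-5 - 6) = 6 + 2*(-11) = 6 - 22 = -16)
-158*H(-5, w(3, 6)) + 138 = -158*(-16) + 138 = 2528 + 138 = 2666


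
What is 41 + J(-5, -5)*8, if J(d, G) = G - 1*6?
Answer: -47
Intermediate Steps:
J(d, G) = -6 + G (J(d, G) = G - 6 = -6 + G)
41 + J(-5, -5)*8 = 41 + (-6 - 5)*8 = 41 - 11*8 = 41 - 88 = -47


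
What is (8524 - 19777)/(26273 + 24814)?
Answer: -3751/17029 ≈ -0.22027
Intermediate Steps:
(8524 - 19777)/(26273 + 24814) = -11253/51087 = -11253*1/51087 = -3751/17029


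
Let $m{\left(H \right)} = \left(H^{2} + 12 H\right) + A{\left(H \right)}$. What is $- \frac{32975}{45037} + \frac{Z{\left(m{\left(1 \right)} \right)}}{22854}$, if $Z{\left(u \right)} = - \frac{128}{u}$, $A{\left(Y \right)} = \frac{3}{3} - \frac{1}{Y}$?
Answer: $- \frac{4901351593}{6690291387} \approx -0.73261$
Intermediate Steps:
$A{\left(Y \right)} = 1 - \frac{1}{Y}$ ($A{\left(Y \right)} = 3 \cdot \frac{1}{3} - \frac{1}{Y} = 1 - \frac{1}{Y}$)
$m{\left(H \right)} = H^{2} + 12 H + \frac{-1 + H}{H}$ ($m{\left(H \right)} = \left(H^{2} + 12 H\right) + \frac{-1 + H}{H} = H^{2} + 12 H + \frac{-1 + H}{H}$)
$- \frac{32975}{45037} + \frac{Z{\left(m{\left(1 \right)} \right)}}{22854} = - \frac{32975}{45037} + \frac{\left(-128\right) \frac{1}{1^{-1} \left(-1 + 1 + 1^{2} \left(12 + 1\right)\right)}}{22854} = \left(-32975\right) \frac{1}{45037} + - \frac{128}{1 \left(-1 + 1 + 1 \cdot 13\right)} \frac{1}{22854} = - \frac{32975}{45037} + - \frac{128}{1 \left(-1 + 1 + 13\right)} \frac{1}{22854} = - \frac{32975}{45037} + - \frac{128}{1 \cdot 13} \cdot \frac{1}{22854} = - \frac{32975}{45037} + - \frac{128}{13} \cdot \frac{1}{22854} = - \frac{32975}{45037} + \left(-128\right) \frac{1}{13} \cdot \frac{1}{22854} = - \frac{32975}{45037} - \frac{64}{148551} = - \frac{4901351593}{6690291387}$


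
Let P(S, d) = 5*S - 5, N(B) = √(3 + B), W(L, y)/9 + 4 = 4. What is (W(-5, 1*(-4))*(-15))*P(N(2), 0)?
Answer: 0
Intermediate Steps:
W(L, y) = 0 (W(L, y) = -36 + 9*4 = -36 + 36 = 0)
P(S, d) = -5 + 5*S
(W(-5, 1*(-4))*(-15))*P(N(2), 0) = (0*(-15))*(-5 + 5*√(3 + 2)) = 0*(-5 + 5*√5) = 0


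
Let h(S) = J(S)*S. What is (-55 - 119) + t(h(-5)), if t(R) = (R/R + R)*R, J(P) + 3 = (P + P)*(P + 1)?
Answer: 33866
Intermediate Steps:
J(P) = -3 + 2*P*(1 + P) (J(P) = -3 + (P + P)*(P + 1) = -3 + (2*P)*(1 + P) = -3 + 2*P*(1 + P))
h(S) = S*(-3 + 2*S + 2*S²) (h(S) = (-3 + 2*S + 2*S²)*S = S*(-3 + 2*S + 2*S²))
t(R) = R*(1 + R) (t(R) = (1 + R)*R = R*(1 + R))
(-55 - 119) + t(h(-5)) = (-55 - 119) + (-5*(-3 + 2*(-5) + 2*(-5)²))*(1 - 5*(-3 + 2*(-5) + 2*(-5)²)) = -174 + (-5*(-3 - 10 + 2*25))*(1 - 5*(-3 - 10 + 2*25)) = -174 + (-5*(-3 - 10 + 50))*(1 - 5*(-3 - 10 + 50)) = -174 + (-5*37)*(1 - 5*37) = -174 - 185*(1 - 185) = -174 - 185*(-184) = -174 + 34040 = 33866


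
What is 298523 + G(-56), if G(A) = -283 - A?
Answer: 298296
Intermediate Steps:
298523 + G(-56) = 298523 + (-283 - 1*(-56)) = 298523 + (-283 + 56) = 298523 - 227 = 298296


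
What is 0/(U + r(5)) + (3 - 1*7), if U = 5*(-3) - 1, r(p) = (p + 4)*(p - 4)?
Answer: -4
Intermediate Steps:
r(p) = (-4 + p)*(4 + p) (r(p) = (4 + p)*(-4 + p) = (-4 + p)*(4 + p))
U = -16 (U = -15 - 1 = -16)
0/(U + r(5)) + (3 - 1*7) = 0/(-16 + (-16 + 5²)) + (3 - 1*7) = 0/(-16 + (-16 + 25)) + (3 - 7) = 0/(-16 + 9) - 4 = 0/(-7) - 4 = 0*(-⅐) - 4 = 0 - 4 = -4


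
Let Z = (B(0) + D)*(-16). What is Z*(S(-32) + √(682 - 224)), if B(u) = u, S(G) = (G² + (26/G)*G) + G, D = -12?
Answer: 195456 + 192*√458 ≈ 1.9957e+5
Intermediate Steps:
S(G) = 26 + G + G² (S(G) = (G² + 26) + G = (26 + G²) + G = 26 + G + G²)
Z = 192 (Z = (0 - 12)*(-16) = -12*(-16) = 192)
Z*(S(-32) + √(682 - 224)) = 192*((26 - 32 + (-32)²) + √(682 - 224)) = 192*((26 - 32 + 1024) + √458) = 192*(1018 + √458) = 195456 + 192*√458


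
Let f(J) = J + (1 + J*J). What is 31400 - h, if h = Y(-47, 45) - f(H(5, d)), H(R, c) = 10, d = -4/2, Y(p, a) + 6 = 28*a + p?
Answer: 30304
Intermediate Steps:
Y(p, a) = -6 + p + 28*a (Y(p, a) = -6 + (28*a + p) = -6 + (p + 28*a) = -6 + p + 28*a)
d = -2 (d = -4*1/2 = -2)
f(J) = 1 + J + J**2 (f(J) = J + (1 + J**2) = 1 + J + J**2)
h = 1096 (h = (-6 - 47 + 28*45) - (1 + 10 + 10**2) = (-6 - 47 + 1260) - (1 + 10 + 100) = 1207 - 1*111 = 1207 - 111 = 1096)
31400 - h = 31400 - 1*1096 = 31400 - 1096 = 30304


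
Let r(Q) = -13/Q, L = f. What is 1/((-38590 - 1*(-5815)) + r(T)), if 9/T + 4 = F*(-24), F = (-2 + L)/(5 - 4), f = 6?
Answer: -9/293675 ≈ -3.0646e-5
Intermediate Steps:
L = 6
F = 4 (F = (-2 + 6)/(5 - 4) = 4/1 = 4*1 = 4)
T = -9/100 (T = 9/(-4 + 4*(-24)) = 9/(-4 - 96) = 9/(-100) = 9*(-1/100) = -9/100 ≈ -0.090000)
1/((-38590 - 1*(-5815)) + r(T)) = 1/((-38590 - 1*(-5815)) - 13/(-9/100)) = 1/((-38590 + 5815) - 13*(-100/9)) = 1/(-32775 + 1300/9) = 1/(-293675/9) = -9/293675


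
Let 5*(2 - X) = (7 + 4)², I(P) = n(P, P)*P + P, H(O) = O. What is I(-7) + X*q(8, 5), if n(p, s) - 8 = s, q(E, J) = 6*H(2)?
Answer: -1402/5 ≈ -280.40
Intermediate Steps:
q(E, J) = 12 (q(E, J) = 6*2 = 12)
n(p, s) = 8 + s
I(P) = P + P*(8 + P) (I(P) = (8 + P)*P + P = P*(8 + P) + P = P + P*(8 + P))
X = -111/5 (X = 2 - (7 + 4)²/5 = 2 - ⅕*11² = 2 - ⅕*121 = 2 - 121/5 = -111/5 ≈ -22.200)
I(-7) + X*q(8, 5) = -7*(9 - 7) - 111/5*12 = -7*2 - 1332/5 = -14 - 1332/5 = -1402/5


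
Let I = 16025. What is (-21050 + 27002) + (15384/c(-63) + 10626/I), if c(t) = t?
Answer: 1921043746/336525 ≈ 5708.5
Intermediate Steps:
(-21050 + 27002) + (15384/c(-63) + 10626/I) = (-21050 + 27002) + (15384/(-63) + 10626/16025) = 5952 + (15384*(-1/63) + 10626*(1/16025)) = 5952 + (-5128/21 + 10626/16025) = 5952 - 81953054/336525 = 1921043746/336525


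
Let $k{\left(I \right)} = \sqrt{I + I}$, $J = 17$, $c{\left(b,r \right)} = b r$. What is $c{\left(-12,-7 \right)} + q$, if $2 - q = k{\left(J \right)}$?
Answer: $86 - \sqrt{34} \approx 80.169$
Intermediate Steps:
$k{\left(I \right)} = \sqrt{2} \sqrt{I}$ ($k{\left(I \right)} = \sqrt{2 I} = \sqrt{2} \sqrt{I}$)
$q = 2 - \sqrt{34}$ ($q = 2 - \sqrt{2} \sqrt{17} = 2 - \sqrt{34} \approx -3.831$)
$c{\left(-12,-7 \right)} + q = \left(-12\right) \left(-7\right) + \left(2 - \sqrt{34}\right) = 84 + \left(2 - \sqrt{34}\right) = 86 - \sqrt{34}$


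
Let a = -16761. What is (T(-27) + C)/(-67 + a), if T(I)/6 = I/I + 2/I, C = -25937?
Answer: 233383/151452 ≈ 1.5410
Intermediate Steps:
T(I) = 6 + 12/I (T(I) = 6*(I/I + 2/I) = 6*(1 + 2/I) = 6 + 12/I)
(T(-27) + C)/(-67 + a) = ((6 + 12/(-27)) - 25937)/(-67 - 16761) = ((6 + 12*(-1/27)) - 25937)/(-16828) = ((6 - 4/9) - 25937)*(-1/16828) = (50/9 - 25937)*(-1/16828) = -233383/9*(-1/16828) = 233383/151452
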